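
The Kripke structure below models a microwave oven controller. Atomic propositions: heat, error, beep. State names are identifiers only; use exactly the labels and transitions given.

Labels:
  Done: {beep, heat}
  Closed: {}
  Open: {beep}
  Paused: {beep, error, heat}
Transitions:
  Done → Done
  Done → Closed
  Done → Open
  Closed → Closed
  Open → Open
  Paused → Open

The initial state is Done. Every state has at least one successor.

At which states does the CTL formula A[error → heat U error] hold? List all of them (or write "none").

{Paused}

States satisfying error → heat: {Done, Closed, Open, Paused}.
States satisfying error: {Paused}.
States satisfying A[error → heat U error]: {Paused}.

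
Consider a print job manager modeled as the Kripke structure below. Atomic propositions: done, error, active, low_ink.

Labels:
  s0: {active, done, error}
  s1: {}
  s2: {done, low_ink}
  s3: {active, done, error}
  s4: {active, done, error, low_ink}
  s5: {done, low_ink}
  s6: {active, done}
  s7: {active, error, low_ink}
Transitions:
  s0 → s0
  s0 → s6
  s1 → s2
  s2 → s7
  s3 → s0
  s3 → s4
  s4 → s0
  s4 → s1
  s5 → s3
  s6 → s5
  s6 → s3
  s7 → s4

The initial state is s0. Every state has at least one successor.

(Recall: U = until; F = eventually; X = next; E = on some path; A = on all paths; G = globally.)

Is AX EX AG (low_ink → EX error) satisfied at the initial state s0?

States satisfying EX AG (low_ink → EX error): {s0, s1, s2, s3, s4, s5, s6, s7}.
States satisfying AX EX AG (low_ink → EX error): {s0, s1, s2, s3, s4, s5, s6, s7}.
s0 ∈ Sat(AX EX AG (low_ink → EX error)).

Holds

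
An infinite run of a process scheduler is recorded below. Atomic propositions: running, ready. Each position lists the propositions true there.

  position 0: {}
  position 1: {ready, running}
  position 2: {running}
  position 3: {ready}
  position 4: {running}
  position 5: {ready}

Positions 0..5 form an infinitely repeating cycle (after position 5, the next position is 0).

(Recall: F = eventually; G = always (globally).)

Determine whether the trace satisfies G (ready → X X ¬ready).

Does not hold

ready → X X ¬ready must hold at every position from 0 onward. It fails at position 1, so G (ready → X X ¬ready) is false.
Positions where ready holds: 1, 3, 5.
Check X X ¬ready at each: 1→fails, 3→fails, 5→fails.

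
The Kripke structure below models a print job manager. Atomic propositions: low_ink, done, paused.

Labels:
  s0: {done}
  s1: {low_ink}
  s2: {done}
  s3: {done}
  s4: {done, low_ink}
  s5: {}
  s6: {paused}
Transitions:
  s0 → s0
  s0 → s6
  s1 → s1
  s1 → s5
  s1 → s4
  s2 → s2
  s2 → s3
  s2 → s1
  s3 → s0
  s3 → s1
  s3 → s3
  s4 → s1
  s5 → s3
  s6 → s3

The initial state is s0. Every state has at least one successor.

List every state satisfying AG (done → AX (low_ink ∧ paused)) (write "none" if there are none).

none

States satisfying done → AX (low_ink ∧ paused): {s1, s5, s6}.
States satisfying AG (done → AX (low_ink ∧ paused)): ∅.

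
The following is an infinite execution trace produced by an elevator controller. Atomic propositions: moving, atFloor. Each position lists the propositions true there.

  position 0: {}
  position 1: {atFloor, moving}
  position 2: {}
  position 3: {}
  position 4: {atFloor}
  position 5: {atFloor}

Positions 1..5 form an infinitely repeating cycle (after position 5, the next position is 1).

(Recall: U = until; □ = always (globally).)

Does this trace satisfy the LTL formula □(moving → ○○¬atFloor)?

Yes

moving → ○○¬atFloor holds at every position 0..5, and those are all positions ever visited, so □(moving → ○○¬atFloor) holds.
Positions where moving holds: 1.
Check ○○¬atFloor at each: 1→ok.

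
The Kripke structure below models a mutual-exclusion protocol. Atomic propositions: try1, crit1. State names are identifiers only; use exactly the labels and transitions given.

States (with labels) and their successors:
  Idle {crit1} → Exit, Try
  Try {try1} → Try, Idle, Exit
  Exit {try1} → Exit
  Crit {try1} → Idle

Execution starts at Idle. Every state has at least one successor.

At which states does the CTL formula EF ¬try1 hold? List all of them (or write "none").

{Idle, Try, Crit}

States satisfying ¬try1: {Idle}.
States satisfying EF ¬try1: {Idle, Try, Crit}.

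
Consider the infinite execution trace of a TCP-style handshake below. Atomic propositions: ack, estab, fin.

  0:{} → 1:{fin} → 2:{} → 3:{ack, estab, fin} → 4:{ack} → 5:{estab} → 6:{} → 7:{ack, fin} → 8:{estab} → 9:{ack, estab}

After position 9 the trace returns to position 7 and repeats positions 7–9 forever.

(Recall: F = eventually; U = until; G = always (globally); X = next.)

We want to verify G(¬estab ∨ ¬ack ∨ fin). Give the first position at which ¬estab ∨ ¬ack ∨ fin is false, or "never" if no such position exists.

9

Check ¬estab ∨ ¬ack ∨ fin at each position in order: 0 ✓, 1 ✓, 2 ✓, 3 ✓, 4 ✓, 5 ✓, 6 ✓, 7 ✓, 8 ✓.
At position 9 the labels are {ack, estab}, so ¬estab ∨ ¬ack ∨ fin is false there. This is the first violation.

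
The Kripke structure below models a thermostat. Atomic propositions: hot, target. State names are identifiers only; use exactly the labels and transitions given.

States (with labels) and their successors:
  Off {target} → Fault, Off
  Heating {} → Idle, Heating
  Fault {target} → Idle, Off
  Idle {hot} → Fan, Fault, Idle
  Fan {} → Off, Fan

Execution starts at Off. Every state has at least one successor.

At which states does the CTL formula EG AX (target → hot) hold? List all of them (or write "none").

{Heating}

States satisfying AX (target → hot): {Heating}.
States satisfying EG AX (target → hot): {Heating}.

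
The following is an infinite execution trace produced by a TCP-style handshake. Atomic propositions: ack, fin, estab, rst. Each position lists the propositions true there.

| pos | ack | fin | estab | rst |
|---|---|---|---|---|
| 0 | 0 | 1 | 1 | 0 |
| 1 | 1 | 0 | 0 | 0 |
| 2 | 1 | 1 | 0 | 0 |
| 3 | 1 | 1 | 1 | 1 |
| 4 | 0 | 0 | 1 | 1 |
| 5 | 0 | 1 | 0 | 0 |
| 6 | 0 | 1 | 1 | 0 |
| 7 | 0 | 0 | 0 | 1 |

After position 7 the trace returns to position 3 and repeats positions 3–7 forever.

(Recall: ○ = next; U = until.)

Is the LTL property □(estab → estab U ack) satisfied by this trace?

estab → estab U ack must hold at every position from 0 onward. It fails at position 4, so □(estab → estab U ack) is false.
Positions where estab holds: 0, 3, 4, 6.
Check estab U ack at each: 0→ok, 3→ok, 4→fails, 6→fails.

Does not hold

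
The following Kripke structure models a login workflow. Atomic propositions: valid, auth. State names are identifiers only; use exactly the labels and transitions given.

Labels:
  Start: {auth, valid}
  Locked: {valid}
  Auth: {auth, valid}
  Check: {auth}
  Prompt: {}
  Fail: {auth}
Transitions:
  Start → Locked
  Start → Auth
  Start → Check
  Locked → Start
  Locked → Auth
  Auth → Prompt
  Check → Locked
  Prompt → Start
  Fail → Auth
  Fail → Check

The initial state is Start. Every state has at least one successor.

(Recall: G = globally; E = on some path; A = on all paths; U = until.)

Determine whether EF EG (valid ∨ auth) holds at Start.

States satisfying EG (valid ∨ auth): {Start, Locked, Check, Fail}.
States satisfying EF EG (valid ∨ auth): {Start, Locked, Auth, Check, Prompt, Fail}.
Some path from Start reaches a state where EG (valid ∨ auth) holds.
Start ∈ Sat(EF EG (valid ∨ auth)).

Yes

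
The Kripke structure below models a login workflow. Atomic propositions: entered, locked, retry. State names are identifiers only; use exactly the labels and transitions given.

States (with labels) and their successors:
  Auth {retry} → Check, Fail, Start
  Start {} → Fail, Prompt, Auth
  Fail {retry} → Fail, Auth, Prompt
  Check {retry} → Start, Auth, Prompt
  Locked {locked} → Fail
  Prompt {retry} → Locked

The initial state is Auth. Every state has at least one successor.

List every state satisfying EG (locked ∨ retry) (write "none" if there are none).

States satisfying locked ∨ retry: {Auth, Fail, Check, Locked, Prompt}.
States satisfying EG (locked ∨ retry): {Auth, Fail, Check, Locked, Prompt}.

{Auth, Fail, Check, Locked, Prompt}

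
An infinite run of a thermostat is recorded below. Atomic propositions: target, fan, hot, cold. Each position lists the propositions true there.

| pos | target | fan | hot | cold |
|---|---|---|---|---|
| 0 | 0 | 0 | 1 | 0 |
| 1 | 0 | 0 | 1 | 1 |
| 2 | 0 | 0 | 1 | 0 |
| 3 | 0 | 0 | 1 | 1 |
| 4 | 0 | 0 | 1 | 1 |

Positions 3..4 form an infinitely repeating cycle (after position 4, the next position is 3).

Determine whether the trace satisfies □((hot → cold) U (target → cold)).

(hot → cold) U (target → cold) holds at every position 0..4, and those are all positions ever visited, so □((hot → cold) U (target → cold)) holds.

Satisfied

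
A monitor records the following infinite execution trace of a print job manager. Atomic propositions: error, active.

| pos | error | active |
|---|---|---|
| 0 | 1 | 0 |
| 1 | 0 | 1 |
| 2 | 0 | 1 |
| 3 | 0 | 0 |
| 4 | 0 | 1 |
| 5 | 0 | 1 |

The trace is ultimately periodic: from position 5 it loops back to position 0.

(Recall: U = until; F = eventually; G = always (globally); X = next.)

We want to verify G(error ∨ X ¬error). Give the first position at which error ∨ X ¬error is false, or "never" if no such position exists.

5

Check error ∨ X ¬error at each position in order: 0 ✓, 1 ✓, 2 ✓, 3 ✓, 4 ✓.
At position 5 the labels are {active} and the next position 0 has {error}, so error ∨ X ¬error is false there. This is the first violation.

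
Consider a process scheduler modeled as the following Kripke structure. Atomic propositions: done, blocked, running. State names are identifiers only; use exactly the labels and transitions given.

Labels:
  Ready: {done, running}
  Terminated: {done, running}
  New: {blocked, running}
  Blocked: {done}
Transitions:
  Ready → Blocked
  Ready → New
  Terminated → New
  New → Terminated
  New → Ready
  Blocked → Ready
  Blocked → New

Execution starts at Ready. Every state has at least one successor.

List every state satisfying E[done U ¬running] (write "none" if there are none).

{Ready, Blocked}

States satisfying done: {Ready, Terminated, Blocked}.
States satisfying ¬running: {Blocked}.
States satisfying E[done U ¬running]: {Ready, Blocked}.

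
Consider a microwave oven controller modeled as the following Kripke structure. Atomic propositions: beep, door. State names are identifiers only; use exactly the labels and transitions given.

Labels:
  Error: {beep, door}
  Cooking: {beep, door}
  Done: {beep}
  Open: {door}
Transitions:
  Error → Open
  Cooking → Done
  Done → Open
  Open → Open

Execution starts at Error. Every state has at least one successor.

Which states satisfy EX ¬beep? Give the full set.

{Error, Done, Open}

States satisfying ¬beep: {Open}.
States satisfying EX ¬beep: {Error, Done, Open}.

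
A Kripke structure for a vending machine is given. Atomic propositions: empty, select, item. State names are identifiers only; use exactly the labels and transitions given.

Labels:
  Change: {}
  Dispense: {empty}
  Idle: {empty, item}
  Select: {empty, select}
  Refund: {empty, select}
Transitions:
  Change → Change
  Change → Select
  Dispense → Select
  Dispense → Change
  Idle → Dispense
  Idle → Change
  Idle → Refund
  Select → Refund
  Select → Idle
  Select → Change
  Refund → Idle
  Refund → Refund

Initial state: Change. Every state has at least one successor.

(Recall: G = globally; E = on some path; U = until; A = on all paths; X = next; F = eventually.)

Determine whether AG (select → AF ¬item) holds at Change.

Holds

States satisfying select → AF ¬item: {Change, Dispense, Idle, Select, Refund}.
States satisfying AG (select → AF ¬item): {Change, Dispense, Idle, Select, Refund}.
Every state reachable from Change satisfies select → AF ¬item.
Change ∈ Sat(AG (select → AF ¬item)).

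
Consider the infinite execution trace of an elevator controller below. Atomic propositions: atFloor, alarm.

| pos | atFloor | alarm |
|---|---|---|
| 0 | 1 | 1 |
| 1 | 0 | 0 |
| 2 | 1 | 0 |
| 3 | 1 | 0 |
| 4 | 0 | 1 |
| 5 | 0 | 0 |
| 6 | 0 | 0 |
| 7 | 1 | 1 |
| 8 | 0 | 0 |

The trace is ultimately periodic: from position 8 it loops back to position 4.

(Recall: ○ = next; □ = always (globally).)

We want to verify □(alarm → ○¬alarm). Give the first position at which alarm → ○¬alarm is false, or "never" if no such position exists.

alarm → ○¬alarm holds at every position 0..8, and those are all the positions the trace ever visits, so the invariant □(alarm → ○¬alarm) is never violated.

never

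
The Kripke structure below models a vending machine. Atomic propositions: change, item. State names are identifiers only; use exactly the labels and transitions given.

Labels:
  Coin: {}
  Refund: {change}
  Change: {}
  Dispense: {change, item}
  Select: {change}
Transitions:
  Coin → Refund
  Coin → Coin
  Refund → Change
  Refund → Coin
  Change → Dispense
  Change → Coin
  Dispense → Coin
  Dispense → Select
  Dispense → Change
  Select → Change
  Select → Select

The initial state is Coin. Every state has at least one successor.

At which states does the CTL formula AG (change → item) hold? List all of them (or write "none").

States satisfying change → item: {Coin, Change, Dispense}.
States satisfying AG (change → item): ∅.

none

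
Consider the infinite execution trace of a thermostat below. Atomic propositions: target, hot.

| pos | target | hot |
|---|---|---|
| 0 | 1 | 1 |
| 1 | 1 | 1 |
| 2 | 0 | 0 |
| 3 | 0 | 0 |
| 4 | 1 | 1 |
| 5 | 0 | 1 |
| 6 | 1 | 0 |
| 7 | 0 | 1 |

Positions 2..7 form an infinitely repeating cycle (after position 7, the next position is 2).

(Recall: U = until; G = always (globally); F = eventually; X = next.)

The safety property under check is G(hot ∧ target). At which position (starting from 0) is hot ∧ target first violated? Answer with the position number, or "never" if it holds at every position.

Check hot ∧ target at each position in order: 0 ✓, 1 ✓.
At position 2 the labels are {}, so hot ∧ target is false there. This is the first violation.

2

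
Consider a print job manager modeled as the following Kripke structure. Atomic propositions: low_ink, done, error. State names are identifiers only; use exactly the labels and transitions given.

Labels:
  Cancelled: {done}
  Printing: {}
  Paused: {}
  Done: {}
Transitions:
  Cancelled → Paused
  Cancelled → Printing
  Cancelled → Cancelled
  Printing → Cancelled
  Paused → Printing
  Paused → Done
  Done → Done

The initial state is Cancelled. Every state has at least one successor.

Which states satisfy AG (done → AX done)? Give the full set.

States satisfying done → AX done: {Printing, Paused, Done}.
States satisfying AG (done → AX done): {Done}.

{Done}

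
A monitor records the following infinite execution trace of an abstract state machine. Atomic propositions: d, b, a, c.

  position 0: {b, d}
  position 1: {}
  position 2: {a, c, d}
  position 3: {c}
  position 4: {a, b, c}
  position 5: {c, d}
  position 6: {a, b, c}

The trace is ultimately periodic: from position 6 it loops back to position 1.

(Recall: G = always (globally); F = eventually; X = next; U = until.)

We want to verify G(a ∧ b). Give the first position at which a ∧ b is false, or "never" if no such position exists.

At position 0 the labels are {b, d}, so a ∧ b is false there. This is the first violation.

0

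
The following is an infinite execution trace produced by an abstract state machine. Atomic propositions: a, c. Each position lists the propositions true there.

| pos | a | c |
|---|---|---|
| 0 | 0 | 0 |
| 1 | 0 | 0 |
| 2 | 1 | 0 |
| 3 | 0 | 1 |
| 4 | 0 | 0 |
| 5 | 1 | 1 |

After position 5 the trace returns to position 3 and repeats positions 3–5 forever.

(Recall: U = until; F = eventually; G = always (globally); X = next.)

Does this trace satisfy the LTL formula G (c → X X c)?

Violated

c → X X c must hold at every position from 0 onward. It fails at position 5, so G (c → X X c) is false.
Positions where c holds: 3, 5.
Check X X c at each: 3→ok, 5→fails.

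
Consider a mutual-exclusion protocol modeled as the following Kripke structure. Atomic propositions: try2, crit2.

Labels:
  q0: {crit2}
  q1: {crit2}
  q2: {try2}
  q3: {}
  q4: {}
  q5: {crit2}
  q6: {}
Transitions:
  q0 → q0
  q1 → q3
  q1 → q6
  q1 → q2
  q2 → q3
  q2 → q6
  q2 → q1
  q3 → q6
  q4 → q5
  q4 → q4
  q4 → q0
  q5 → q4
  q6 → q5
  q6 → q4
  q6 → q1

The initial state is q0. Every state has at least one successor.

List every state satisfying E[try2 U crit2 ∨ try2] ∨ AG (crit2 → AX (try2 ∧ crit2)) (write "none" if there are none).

States satisfying try2: {q2}.
States satisfying crit2 ∨ try2: {q0, q1, q2, q5}.
States satisfying E[try2 U crit2 ∨ try2]: {q0, q1, q2, q5}.
States satisfying crit2 → AX (try2 ∧ crit2): {q2, q3, q4, q6}.
States satisfying AG (crit2 → AX (try2 ∧ crit2)): ∅.
States satisfying E[try2 U crit2 ∨ try2] ∨ AG (crit2 → AX (try2 ∧ crit2)): {q0, q1, q2, q5}.

{q0, q1, q2, q5}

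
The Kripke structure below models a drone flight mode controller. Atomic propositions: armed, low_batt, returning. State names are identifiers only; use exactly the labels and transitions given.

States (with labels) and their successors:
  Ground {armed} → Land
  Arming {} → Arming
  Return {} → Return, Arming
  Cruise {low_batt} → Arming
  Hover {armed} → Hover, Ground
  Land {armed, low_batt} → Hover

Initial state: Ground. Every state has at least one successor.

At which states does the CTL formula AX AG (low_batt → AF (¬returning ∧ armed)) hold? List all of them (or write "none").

States satisfying AG (low_batt → AF (¬returning ∧ armed)): {Ground, Arming, Return, Hover, Land}.
States satisfying AX AG (low_batt → AF (¬returning ∧ armed)): {Ground, Arming, Return, Cruise, Hover, Land}.

{Ground, Arming, Return, Cruise, Hover, Land}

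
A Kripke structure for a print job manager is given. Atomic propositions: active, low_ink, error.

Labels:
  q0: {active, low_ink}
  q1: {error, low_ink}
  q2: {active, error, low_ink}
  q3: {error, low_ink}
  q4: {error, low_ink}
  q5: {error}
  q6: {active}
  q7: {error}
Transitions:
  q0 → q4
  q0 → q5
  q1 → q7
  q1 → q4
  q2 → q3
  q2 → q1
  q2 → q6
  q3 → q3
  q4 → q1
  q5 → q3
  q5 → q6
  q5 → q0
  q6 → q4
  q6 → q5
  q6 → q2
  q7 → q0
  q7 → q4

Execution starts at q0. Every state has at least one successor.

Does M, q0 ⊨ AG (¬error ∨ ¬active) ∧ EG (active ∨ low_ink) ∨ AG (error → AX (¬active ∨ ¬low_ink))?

States satisfying ¬error ∨ ¬active: {q0, q1, q3, q4, q5, q6, q7}.
States satisfying AG (¬error ∨ ¬active): {q3}.
States satisfying active ∨ low_ink: {q0, q1, q2, q3, q4, q6}.
States satisfying EG (active ∨ low_ink): {q0, q1, q2, q3, q4, q6}.
States satisfying AG (¬error ∨ ¬active) ∧ EG (active ∨ low_ink): {q3}.
States satisfying error → AX (¬active ∨ ¬low_ink): {q0, q1, q2, q3, q4, q6}.
States satisfying AG (error → AX (¬active ∨ ¬low_ink)): {q3}.
States satisfying AG (¬error ∨ ¬active) ∧ EG (active ∨ low_ink) ∨ AG (error → AX (¬active ∨ ¬low_ink)): {q3}.
q0 ∉ Sat(AG (¬error ∨ ¬active) ∧ EG (active ∨ low_ink) ∨ AG (error → AX (¬active ∨ ¬low_ink))).

Violated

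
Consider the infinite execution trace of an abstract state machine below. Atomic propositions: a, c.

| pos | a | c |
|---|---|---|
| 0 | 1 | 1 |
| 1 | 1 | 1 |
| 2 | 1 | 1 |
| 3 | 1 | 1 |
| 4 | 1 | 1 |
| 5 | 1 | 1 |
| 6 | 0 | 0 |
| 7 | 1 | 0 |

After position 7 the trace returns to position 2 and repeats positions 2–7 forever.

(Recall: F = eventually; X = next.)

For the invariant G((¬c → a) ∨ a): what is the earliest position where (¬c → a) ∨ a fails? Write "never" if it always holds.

6

Check (¬c → a) ∨ a at each position in order: 0 ✓, 1 ✓, 2 ✓, 3 ✓, 4 ✓, 5 ✓.
At position 6 the labels are {}, so (¬c → a) ∨ a is false there. This is the first violation.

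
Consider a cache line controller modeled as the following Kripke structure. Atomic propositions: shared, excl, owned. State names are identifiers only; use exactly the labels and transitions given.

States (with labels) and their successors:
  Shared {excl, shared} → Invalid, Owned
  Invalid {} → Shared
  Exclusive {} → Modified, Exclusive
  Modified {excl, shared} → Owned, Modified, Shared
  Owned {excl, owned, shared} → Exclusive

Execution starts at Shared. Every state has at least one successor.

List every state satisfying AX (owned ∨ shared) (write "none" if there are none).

{Invalid, Modified}

States satisfying owned ∨ shared: {Shared, Modified, Owned}.
States satisfying AX (owned ∨ shared): {Invalid, Modified}.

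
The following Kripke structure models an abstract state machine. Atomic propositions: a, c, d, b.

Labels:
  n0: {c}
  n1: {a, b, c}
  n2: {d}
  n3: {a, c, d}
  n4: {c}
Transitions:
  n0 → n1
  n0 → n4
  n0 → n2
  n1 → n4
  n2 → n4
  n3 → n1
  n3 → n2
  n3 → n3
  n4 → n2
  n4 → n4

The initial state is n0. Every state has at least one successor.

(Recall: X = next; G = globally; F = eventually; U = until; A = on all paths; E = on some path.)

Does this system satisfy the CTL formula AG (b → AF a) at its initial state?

Holds

States satisfying b → AF a: {n0, n1, n2, n3, n4}.
States satisfying AG (b → AF a): {n0, n1, n2, n3, n4}.
Every state reachable from n0 satisfies b → AF a.
n0 ∈ Sat(AG (b → AF a)).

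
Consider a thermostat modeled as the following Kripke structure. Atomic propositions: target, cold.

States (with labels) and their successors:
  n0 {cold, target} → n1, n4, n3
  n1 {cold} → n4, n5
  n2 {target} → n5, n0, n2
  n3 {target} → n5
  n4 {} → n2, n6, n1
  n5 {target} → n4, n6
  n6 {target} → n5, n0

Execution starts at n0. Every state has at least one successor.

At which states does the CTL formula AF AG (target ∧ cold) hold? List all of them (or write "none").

none

States satisfying AG (target ∧ cold): ∅.
States satisfying AF AG (target ∧ cold): ∅.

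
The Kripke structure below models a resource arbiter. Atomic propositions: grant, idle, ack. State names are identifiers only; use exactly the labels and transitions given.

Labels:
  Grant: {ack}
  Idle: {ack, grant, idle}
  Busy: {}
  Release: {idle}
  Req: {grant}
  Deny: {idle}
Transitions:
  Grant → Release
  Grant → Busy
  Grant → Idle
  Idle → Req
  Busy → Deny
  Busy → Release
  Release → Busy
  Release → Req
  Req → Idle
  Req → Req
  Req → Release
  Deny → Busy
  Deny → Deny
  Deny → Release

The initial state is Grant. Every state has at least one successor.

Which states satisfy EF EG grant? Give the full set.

{Grant, Idle, Busy, Release, Req, Deny}

States satisfying EG grant: {Idle, Req}.
States satisfying EF EG grant: {Grant, Idle, Busy, Release, Req, Deny}.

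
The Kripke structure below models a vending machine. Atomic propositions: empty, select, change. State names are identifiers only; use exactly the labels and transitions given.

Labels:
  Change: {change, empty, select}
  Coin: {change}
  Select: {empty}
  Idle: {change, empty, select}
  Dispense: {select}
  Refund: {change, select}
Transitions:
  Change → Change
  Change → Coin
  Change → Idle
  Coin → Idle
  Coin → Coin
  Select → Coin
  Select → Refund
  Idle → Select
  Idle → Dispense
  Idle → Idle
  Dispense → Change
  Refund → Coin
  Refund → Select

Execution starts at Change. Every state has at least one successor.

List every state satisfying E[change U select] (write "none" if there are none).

States satisfying change: {Change, Coin, Idle, Refund}.
States satisfying select: {Change, Idle, Dispense, Refund}.
States satisfying E[change U select]: {Change, Coin, Idle, Dispense, Refund}.

{Change, Coin, Idle, Dispense, Refund}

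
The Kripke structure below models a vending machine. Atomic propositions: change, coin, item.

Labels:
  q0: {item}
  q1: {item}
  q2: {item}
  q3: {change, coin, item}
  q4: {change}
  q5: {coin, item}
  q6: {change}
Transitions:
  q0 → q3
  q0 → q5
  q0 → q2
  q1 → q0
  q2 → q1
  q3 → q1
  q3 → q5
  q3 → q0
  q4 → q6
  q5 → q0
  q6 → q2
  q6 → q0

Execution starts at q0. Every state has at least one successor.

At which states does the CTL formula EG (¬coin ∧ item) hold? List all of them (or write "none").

{q0, q1, q2}

States satisfying ¬coin ∧ item: {q0, q1, q2}.
States satisfying EG (¬coin ∧ item): {q0, q1, q2}.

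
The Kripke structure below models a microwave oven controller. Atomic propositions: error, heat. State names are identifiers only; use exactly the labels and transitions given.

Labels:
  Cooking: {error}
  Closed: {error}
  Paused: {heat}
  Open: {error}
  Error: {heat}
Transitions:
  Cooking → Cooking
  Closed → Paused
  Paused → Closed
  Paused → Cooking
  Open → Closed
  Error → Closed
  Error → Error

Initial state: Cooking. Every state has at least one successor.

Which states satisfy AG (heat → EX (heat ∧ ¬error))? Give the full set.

{Cooking}

States satisfying heat → EX (heat ∧ ¬error): {Cooking, Closed, Open, Error}.
States satisfying AG (heat → EX (heat ∧ ¬error)): {Cooking}.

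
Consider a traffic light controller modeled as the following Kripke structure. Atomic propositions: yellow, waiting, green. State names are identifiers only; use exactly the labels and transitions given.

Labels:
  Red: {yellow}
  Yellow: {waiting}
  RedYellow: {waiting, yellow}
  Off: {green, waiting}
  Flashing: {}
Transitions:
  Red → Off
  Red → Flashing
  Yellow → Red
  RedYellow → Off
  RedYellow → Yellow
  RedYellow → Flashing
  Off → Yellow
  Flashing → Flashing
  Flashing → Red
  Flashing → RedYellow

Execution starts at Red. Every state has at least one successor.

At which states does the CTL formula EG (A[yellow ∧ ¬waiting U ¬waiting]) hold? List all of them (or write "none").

States satisfying A[yellow ∧ ¬waiting U ¬waiting]: {Red, Flashing}.
States satisfying EG (A[yellow ∧ ¬waiting U ¬waiting]): {Red, Flashing}.

{Red, Flashing}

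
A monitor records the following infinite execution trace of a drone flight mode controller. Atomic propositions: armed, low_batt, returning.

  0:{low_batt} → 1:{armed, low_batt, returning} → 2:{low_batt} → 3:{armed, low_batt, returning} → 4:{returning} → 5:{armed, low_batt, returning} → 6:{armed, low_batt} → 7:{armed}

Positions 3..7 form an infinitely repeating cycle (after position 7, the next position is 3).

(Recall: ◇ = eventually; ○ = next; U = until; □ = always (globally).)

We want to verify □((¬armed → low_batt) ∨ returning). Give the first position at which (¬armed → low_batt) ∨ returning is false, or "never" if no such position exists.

(¬armed → low_batt) ∨ returning holds at every position 0..7, and those are all the positions the trace ever visits, so the invariant □((¬armed → low_batt) ∨ returning) is never violated.

never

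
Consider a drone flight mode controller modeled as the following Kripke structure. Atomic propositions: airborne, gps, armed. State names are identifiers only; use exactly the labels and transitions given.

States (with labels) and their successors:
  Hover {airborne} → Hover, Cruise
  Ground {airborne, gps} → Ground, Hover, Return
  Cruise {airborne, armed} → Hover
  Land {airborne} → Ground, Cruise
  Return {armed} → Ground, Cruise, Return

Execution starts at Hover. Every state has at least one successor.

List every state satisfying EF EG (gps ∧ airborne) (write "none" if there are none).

{Ground, Land, Return}

States satisfying EG (gps ∧ airborne): {Ground}.
States satisfying EF EG (gps ∧ airborne): {Ground, Land, Return}.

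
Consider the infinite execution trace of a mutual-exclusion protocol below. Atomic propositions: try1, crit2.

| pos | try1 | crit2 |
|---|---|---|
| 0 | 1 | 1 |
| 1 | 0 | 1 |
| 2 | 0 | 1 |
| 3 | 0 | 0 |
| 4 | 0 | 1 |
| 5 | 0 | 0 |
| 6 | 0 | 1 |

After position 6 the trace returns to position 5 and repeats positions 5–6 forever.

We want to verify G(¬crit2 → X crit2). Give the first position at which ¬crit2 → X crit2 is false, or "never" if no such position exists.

¬crit2 → X crit2 holds at every position 0..6, and those are all the positions the trace ever visits, so the invariant G(¬crit2 → X crit2) is never violated.

never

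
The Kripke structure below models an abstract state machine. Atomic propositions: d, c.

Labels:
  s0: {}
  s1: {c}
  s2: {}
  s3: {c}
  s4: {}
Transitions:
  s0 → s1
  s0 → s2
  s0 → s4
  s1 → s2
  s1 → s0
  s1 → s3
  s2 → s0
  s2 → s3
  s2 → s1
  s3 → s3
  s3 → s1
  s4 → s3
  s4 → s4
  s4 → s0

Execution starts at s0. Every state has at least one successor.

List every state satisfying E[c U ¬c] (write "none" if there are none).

States satisfying c: {s1, s3}.
States satisfying ¬c: {s0, s2, s4}.
States satisfying E[c U ¬c]: {s0, s1, s2, s3, s4}.

{s0, s1, s2, s3, s4}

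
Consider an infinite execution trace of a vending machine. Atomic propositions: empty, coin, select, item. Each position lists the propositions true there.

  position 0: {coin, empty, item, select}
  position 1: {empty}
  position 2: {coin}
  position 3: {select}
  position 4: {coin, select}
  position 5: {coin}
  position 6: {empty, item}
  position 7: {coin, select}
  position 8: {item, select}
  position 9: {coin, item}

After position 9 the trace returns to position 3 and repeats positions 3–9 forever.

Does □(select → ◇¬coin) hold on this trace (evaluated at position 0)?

select → ◇¬coin holds at every position 0..9, and those are all positions ever visited, so □(select → ◇¬coin) holds.
Positions where select holds: 0, 3, 4, 7, 8.
Check ◇¬coin at each: 0→ok, 3→ok, 4→ok, 7→ok, 8→ok.

Satisfied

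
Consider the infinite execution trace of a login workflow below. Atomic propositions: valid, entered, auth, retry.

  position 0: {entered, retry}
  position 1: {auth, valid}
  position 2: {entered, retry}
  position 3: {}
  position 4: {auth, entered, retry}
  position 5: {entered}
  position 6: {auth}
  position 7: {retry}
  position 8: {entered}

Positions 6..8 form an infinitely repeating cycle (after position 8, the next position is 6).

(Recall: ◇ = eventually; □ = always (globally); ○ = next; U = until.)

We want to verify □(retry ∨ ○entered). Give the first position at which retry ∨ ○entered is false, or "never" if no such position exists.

Check retry ∨ ○entered at each position in order: 0 ✓, 1 ✓, 2 ✓, 3 ✓, 4 ✓.
At position 5 the labels are {entered} and the next position 6 has {auth}, so retry ∨ ○entered is false there. This is the first violation.

5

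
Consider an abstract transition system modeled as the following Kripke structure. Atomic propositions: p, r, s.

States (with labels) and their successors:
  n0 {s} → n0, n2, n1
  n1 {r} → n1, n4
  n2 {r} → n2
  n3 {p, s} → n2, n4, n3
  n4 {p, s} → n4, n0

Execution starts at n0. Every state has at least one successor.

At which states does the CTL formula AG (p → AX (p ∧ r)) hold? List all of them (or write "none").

{n2}

States satisfying p → AX (p ∧ r): {n0, n1, n2}.
States satisfying AG (p → AX (p ∧ r)): {n2}.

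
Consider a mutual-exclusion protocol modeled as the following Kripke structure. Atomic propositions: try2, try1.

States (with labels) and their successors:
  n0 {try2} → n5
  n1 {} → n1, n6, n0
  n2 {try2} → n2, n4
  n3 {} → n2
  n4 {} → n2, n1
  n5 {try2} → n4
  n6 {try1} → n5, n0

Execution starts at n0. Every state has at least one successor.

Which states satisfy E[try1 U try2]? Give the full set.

States satisfying try1: {n6}.
States satisfying try2: {n0, n2, n5}.
States satisfying E[try1 U try2]: {n0, n2, n5, n6}.

{n0, n2, n5, n6}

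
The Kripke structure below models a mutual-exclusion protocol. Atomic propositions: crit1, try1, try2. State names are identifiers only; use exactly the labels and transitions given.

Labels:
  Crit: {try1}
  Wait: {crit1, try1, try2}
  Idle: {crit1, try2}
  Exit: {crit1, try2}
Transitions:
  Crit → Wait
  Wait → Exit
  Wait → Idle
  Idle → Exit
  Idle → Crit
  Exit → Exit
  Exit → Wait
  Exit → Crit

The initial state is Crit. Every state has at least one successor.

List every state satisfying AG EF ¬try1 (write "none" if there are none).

States satisfying EF ¬try1: {Crit, Wait, Idle, Exit}.
States satisfying AG EF ¬try1: {Crit, Wait, Idle, Exit}.

{Crit, Wait, Idle, Exit}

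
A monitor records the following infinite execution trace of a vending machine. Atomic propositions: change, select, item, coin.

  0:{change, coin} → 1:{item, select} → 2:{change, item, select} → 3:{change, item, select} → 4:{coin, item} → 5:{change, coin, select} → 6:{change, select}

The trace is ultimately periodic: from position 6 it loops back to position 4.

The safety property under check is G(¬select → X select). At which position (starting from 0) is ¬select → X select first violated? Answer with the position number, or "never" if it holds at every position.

never

¬select → X select holds at every position 0..6, and those are all the positions the trace ever visits, so the invariant G(¬select → X select) is never violated.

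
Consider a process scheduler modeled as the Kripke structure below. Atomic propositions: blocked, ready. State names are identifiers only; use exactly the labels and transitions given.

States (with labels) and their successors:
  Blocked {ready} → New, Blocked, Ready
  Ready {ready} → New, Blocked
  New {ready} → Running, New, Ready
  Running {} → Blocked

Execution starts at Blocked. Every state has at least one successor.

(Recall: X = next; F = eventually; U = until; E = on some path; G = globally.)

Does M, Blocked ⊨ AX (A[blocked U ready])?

Holds

States satisfying A[blocked U ready]: {Blocked, Ready, New}.
States satisfying AX (A[blocked U ready]): {Blocked, Ready, Running}.
Blocked ∈ Sat(AX (A[blocked U ready])).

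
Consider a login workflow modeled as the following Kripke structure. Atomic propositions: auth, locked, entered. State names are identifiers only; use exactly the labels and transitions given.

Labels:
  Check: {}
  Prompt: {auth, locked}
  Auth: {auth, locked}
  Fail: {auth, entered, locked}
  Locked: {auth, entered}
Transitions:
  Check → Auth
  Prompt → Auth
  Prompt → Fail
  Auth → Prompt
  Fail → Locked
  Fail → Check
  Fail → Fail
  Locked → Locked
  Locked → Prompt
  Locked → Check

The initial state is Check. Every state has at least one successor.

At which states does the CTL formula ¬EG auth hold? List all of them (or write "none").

{Check}

States satisfying auth: {Prompt, Auth, Fail, Locked}.
States satisfying EG auth: {Prompt, Auth, Fail, Locked}.
States satisfying ¬EG auth: {Check}.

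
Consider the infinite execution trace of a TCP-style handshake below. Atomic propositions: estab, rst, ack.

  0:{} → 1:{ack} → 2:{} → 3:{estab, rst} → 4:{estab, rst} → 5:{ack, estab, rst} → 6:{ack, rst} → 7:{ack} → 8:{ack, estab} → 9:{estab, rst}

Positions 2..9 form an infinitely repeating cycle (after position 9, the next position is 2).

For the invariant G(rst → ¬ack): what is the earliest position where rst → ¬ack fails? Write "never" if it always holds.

Check rst → ¬ack at each position in order: 0 ✓, 1 ✓, 2 ✓, 3 ✓, 4 ✓.
At position 5 the labels are {ack, estab, rst}, so rst → ¬ack is false there. This is the first violation.

5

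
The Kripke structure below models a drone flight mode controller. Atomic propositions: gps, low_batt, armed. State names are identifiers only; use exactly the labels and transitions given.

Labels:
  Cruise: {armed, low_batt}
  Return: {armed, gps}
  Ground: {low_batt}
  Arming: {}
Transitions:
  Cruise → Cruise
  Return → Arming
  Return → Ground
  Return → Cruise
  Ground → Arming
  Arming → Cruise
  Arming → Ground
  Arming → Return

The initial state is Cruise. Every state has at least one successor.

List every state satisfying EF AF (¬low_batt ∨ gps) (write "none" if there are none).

States satisfying AF (¬low_batt ∨ gps): {Return, Ground, Arming}.
States satisfying EF AF (¬low_batt ∨ gps): {Return, Ground, Arming}.

{Return, Ground, Arming}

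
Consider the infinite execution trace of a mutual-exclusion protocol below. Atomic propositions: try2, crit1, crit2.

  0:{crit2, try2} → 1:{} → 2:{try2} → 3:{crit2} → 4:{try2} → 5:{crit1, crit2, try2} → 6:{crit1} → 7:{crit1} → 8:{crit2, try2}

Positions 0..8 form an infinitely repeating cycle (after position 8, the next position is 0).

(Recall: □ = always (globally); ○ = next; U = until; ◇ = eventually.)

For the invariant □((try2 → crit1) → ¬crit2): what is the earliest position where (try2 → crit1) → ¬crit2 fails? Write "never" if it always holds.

3

Check (try2 → crit1) → ¬crit2 at each position in order: 0 ✓, 1 ✓, 2 ✓.
At position 3 the labels are {crit2}, so (try2 → crit1) → ¬crit2 is false there. This is the first violation.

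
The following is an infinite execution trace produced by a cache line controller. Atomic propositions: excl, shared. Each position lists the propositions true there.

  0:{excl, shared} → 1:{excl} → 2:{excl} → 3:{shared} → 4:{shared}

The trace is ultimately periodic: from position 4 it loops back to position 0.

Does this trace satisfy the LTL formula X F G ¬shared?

Does not hold

The position after 0 is 1; F G ¬shared is false there.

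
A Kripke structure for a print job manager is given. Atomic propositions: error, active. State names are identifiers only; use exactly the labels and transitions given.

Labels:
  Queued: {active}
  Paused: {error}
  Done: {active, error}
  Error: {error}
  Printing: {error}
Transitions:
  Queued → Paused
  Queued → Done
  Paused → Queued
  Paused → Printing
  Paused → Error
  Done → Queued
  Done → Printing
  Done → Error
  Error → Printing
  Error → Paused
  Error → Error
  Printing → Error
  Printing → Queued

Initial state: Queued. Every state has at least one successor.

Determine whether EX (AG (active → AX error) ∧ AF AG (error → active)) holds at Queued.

States satisfying AG (active → AX error) ∧ AF AG (error → active): ∅.
States satisfying EX (AG (active → AX error) ∧ AF AG (error → active)): ∅.
No suitable path/successor from Queued witnesses the formula.
Queued ∉ Sat(EX (AG (active → AX error) ∧ AF AG (error → active))).

No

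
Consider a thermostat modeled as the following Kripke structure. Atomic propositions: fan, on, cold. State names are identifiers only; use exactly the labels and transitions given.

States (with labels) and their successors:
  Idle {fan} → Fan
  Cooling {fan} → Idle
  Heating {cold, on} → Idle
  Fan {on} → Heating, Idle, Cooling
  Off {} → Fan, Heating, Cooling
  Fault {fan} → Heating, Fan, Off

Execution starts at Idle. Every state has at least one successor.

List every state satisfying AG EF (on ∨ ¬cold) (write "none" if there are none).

{Idle, Cooling, Heating, Fan, Off, Fault}

States satisfying EF (on ∨ ¬cold): {Idle, Cooling, Heating, Fan, Off, Fault}.
States satisfying AG EF (on ∨ ¬cold): {Idle, Cooling, Heating, Fan, Off, Fault}.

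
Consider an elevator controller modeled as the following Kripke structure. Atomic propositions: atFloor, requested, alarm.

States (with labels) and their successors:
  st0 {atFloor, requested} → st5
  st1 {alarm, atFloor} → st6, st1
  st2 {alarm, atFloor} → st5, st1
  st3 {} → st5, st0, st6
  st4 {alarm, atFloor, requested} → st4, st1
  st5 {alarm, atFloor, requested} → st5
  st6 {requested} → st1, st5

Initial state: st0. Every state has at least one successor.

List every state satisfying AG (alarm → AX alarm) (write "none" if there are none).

States satisfying alarm → AX alarm: {st0, st2, st3, st4, st5, st6}.
States satisfying AG (alarm → AX alarm): {st0, st5}.

{st0, st5}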